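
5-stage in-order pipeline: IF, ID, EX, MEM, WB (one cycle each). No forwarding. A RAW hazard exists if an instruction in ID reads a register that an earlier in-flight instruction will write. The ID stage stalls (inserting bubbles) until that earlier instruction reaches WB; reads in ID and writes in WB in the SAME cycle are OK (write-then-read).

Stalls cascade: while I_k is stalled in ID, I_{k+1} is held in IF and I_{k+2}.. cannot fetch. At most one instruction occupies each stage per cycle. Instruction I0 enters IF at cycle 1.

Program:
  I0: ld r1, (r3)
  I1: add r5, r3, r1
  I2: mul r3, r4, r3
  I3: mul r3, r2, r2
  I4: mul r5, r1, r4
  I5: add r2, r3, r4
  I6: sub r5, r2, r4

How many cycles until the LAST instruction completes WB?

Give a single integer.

I0 ld r1 <- r3: IF@1 ID@2 stall=0 (-) EX@3 MEM@4 WB@5
I1 add r5 <- r3,r1: IF@2 ID@3 stall=2 (RAW on I0.r1 (WB@5)) EX@6 MEM@7 WB@8
I2 mul r3 <- r4,r3: IF@3 ID@6 stall=0 (-) EX@7 MEM@8 WB@9
I3 mul r3 <- r2,r2: IF@6 ID@7 stall=0 (-) EX@8 MEM@9 WB@10
I4 mul r5 <- r1,r4: IF@7 ID@8 stall=0 (-) EX@9 MEM@10 WB@11
I5 add r2 <- r3,r4: IF@8 ID@9 stall=1 (RAW on I3.r3 (WB@10)) EX@11 MEM@12 WB@13
I6 sub r5 <- r2,r4: IF@9 ID@11 stall=2 (RAW on I5.r2 (WB@13)) EX@14 MEM@15 WB@16

Answer: 16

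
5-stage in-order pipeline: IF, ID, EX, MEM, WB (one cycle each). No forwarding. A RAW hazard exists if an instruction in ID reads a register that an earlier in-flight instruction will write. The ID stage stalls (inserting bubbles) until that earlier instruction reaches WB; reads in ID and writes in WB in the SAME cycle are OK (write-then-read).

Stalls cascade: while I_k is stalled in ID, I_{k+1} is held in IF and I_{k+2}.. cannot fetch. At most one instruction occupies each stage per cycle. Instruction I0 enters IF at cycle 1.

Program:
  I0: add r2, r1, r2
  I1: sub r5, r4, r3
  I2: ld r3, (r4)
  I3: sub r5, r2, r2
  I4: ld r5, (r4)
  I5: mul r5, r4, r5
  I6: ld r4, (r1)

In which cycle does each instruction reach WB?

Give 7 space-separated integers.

Answer: 5 6 7 8 9 12 13

Derivation:
I0 add r2 <- r1,r2: IF@1 ID@2 stall=0 (-) EX@3 MEM@4 WB@5
I1 sub r5 <- r4,r3: IF@2 ID@3 stall=0 (-) EX@4 MEM@5 WB@6
I2 ld r3 <- r4: IF@3 ID@4 stall=0 (-) EX@5 MEM@6 WB@7
I3 sub r5 <- r2,r2: IF@4 ID@5 stall=0 (-) EX@6 MEM@7 WB@8
I4 ld r5 <- r4: IF@5 ID@6 stall=0 (-) EX@7 MEM@8 WB@9
I5 mul r5 <- r4,r5: IF@6 ID@7 stall=2 (RAW on I4.r5 (WB@9)) EX@10 MEM@11 WB@12
I6 ld r4 <- r1: IF@7 ID@10 stall=0 (-) EX@11 MEM@12 WB@13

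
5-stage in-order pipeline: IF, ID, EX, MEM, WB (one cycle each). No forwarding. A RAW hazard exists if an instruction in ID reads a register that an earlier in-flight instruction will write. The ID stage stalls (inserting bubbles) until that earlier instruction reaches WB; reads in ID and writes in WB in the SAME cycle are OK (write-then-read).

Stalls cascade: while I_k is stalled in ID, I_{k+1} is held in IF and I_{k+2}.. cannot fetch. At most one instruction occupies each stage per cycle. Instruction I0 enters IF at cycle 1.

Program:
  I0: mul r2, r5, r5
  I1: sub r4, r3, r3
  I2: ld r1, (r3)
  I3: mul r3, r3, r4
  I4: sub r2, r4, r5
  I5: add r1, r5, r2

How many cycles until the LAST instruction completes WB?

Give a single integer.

Answer: 13

Derivation:
I0 mul r2 <- r5,r5: IF@1 ID@2 stall=0 (-) EX@3 MEM@4 WB@5
I1 sub r4 <- r3,r3: IF@2 ID@3 stall=0 (-) EX@4 MEM@5 WB@6
I2 ld r1 <- r3: IF@3 ID@4 stall=0 (-) EX@5 MEM@6 WB@7
I3 mul r3 <- r3,r4: IF@4 ID@5 stall=1 (RAW on I1.r4 (WB@6)) EX@7 MEM@8 WB@9
I4 sub r2 <- r4,r5: IF@5 ID@7 stall=0 (-) EX@8 MEM@9 WB@10
I5 add r1 <- r5,r2: IF@7 ID@8 stall=2 (RAW on I4.r2 (WB@10)) EX@11 MEM@12 WB@13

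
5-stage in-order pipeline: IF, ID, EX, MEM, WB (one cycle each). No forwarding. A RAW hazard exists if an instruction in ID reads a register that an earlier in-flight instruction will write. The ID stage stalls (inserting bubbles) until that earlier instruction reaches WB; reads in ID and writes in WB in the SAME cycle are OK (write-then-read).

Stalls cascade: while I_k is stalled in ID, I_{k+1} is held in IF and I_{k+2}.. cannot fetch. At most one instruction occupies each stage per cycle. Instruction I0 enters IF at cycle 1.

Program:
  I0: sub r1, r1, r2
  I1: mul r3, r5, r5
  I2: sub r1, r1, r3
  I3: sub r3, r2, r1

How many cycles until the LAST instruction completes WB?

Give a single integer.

Answer: 12

Derivation:
I0 sub r1 <- r1,r2: IF@1 ID@2 stall=0 (-) EX@3 MEM@4 WB@5
I1 mul r3 <- r5,r5: IF@2 ID@3 stall=0 (-) EX@4 MEM@5 WB@6
I2 sub r1 <- r1,r3: IF@3 ID@4 stall=2 (RAW on I1.r3 (WB@6)) EX@7 MEM@8 WB@9
I3 sub r3 <- r2,r1: IF@4 ID@7 stall=2 (RAW on I2.r1 (WB@9)) EX@10 MEM@11 WB@12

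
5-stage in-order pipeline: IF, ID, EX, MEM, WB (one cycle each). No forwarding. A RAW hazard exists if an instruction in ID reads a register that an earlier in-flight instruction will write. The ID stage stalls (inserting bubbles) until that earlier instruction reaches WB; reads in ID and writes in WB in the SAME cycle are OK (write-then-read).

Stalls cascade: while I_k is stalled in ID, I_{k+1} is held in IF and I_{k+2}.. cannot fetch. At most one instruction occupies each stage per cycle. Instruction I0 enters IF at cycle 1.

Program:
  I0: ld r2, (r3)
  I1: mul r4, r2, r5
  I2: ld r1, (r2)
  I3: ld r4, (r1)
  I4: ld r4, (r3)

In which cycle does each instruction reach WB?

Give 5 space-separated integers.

Answer: 5 8 9 12 13

Derivation:
I0 ld r2 <- r3: IF@1 ID@2 stall=0 (-) EX@3 MEM@4 WB@5
I1 mul r4 <- r2,r5: IF@2 ID@3 stall=2 (RAW on I0.r2 (WB@5)) EX@6 MEM@7 WB@8
I2 ld r1 <- r2: IF@3 ID@6 stall=0 (-) EX@7 MEM@8 WB@9
I3 ld r4 <- r1: IF@6 ID@7 stall=2 (RAW on I2.r1 (WB@9)) EX@10 MEM@11 WB@12
I4 ld r4 <- r3: IF@7 ID@10 stall=0 (-) EX@11 MEM@12 WB@13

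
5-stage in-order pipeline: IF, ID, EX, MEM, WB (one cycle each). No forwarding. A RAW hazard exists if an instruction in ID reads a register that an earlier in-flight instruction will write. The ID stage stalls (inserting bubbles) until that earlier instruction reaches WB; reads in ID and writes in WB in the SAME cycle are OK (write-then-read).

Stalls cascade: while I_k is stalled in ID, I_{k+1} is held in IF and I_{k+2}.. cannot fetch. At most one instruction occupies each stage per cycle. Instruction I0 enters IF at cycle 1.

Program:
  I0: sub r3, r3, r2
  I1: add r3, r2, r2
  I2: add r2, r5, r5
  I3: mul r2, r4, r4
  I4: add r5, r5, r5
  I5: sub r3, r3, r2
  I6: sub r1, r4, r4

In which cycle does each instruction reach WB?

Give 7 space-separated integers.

Answer: 5 6 7 8 9 11 12

Derivation:
I0 sub r3 <- r3,r2: IF@1 ID@2 stall=0 (-) EX@3 MEM@4 WB@5
I1 add r3 <- r2,r2: IF@2 ID@3 stall=0 (-) EX@4 MEM@5 WB@6
I2 add r2 <- r5,r5: IF@3 ID@4 stall=0 (-) EX@5 MEM@6 WB@7
I3 mul r2 <- r4,r4: IF@4 ID@5 stall=0 (-) EX@6 MEM@7 WB@8
I4 add r5 <- r5,r5: IF@5 ID@6 stall=0 (-) EX@7 MEM@8 WB@9
I5 sub r3 <- r3,r2: IF@6 ID@7 stall=1 (RAW on I3.r2 (WB@8)) EX@9 MEM@10 WB@11
I6 sub r1 <- r4,r4: IF@7 ID@9 stall=0 (-) EX@10 MEM@11 WB@12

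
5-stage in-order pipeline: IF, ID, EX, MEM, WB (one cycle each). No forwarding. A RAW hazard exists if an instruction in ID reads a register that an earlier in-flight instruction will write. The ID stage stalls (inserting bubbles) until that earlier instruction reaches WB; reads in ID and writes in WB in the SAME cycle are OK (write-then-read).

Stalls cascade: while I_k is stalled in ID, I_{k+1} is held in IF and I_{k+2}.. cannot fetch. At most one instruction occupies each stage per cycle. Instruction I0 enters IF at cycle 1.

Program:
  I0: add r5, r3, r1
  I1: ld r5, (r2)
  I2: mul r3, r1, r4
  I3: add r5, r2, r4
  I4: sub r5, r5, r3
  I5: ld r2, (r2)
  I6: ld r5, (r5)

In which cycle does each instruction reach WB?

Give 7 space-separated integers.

I0 add r5 <- r3,r1: IF@1 ID@2 stall=0 (-) EX@3 MEM@4 WB@5
I1 ld r5 <- r2: IF@2 ID@3 stall=0 (-) EX@4 MEM@5 WB@6
I2 mul r3 <- r1,r4: IF@3 ID@4 stall=0 (-) EX@5 MEM@6 WB@7
I3 add r5 <- r2,r4: IF@4 ID@5 stall=0 (-) EX@6 MEM@7 WB@8
I4 sub r5 <- r5,r3: IF@5 ID@6 stall=2 (RAW on I3.r5 (WB@8)) EX@9 MEM@10 WB@11
I5 ld r2 <- r2: IF@6 ID@9 stall=0 (-) EX@10 MEM@11 WB@12
I6 ld r5 <- r5: IF@9 ID@10 stall=1 (RAW on I4.r5 (WB@11)) EX@12 MEM@13 WB@14

Answer: 5 6 7 8 11 12 14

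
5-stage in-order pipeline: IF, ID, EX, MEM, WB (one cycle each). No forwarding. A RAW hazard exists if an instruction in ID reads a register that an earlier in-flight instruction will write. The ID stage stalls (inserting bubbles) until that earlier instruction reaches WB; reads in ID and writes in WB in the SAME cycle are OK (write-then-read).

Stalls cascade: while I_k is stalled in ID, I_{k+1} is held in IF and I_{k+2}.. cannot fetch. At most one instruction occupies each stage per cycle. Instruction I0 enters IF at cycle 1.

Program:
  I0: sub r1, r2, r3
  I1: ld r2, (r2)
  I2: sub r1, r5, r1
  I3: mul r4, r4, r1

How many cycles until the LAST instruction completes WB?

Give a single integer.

Answer: 11

Derivation:
I0 sub r1 <- r2,r3: IF@1 ID@2 stall=0 (-) EX@3 MEM@4 WB@5
I1 ld r2 <- r2: IF@2 ID@3 stall=0 (-) EX@4 MEM@5 WB@6
I2 sub r1 <- r5,r1: IF@3 ID@4 stall=1 (RAW on I0.r1 (WB@5)) EX@6 MEM@7 WB@8
I3 mul r4 <- r4,r1: IF@4 ID@6 stall=2 (RAW on I2.r1 (WB@8)) EX@9 MEM@10 WB@11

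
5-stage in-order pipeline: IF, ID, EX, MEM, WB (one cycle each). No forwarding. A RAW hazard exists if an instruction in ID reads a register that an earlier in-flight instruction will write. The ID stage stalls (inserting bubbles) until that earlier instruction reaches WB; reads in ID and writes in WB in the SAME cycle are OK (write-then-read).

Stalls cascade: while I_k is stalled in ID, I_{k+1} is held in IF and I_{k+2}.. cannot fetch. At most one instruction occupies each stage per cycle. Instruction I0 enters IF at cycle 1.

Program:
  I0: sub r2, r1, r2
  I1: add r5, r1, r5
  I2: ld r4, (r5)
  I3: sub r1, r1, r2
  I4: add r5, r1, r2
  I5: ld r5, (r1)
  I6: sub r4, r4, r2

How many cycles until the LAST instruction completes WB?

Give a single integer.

Answer: 15

Derivation:
I0 sub r2 <- r1,r2: IF@1 ID@2 stall=0 (-) EX@3 MEM@4 WB@5
I1 add r5 <- r1,r5: IF@2 ID@3 stall=0 (-) EX@4 MEM@5 WB@6
I2 ld r4 <- r5: IF@3 ID@4 stall=2 (RAW on I1.r5 (WB@6)) EX@7 MEM@8 WB@9
I3 sub r1 <- r1,r2: IF@4 ID@7 stall=0 (-) EX@8 MEM@9 WB@10
I4 add r5 <- r1,r2: IF@7 ID@8 stall=2 (RAW on I3.r1 (WB@10)) EX@11 MEM@12 WB@13
I5 ld r5 <- r1: IF@8 ID@11 stall=0 (-) EX@12 MEM@13 WB@14
I6 sub r4 <- r4,r2: IF@11 ID@12 stall=0 (-) EX@13 MEM@14 WB@15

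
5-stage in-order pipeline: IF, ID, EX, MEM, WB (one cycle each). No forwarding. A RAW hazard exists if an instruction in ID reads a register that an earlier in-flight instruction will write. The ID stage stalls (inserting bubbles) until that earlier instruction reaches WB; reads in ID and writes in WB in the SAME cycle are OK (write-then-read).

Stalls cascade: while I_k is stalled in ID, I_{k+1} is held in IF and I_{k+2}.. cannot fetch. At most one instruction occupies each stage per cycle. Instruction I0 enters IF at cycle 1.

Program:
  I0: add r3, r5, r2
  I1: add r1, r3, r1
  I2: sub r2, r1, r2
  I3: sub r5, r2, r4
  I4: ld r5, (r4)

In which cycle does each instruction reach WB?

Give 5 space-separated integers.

I0 add r3 <- r5,r2: IF@1 ID@2 stall=0 (-) EX@3 MEM@4 WB@5
I1 add r1 <- r3,r1: IF@2 ID@3 stall=2 (RAW on I0.r3 (WB@5)) EX@6 MEM@7 WB@8
I2 sub r2 <- r1,r2: IF@3 ID@6 stall=2 (RAW on I1.r1 (WB@8)) EX@9 MEM@10 WB@11
I3 sub r5 <- r2,r4: IF@6 ID@9 stall=2 (RAW on I2.r2 (WB@11)) EX@12 MEM@13 WB@14
I4 ld r5 <- r4: IF@9 ID@12 stall=0 (-) EX@13 MEM@14 WB@15

Answer: 5 8 11 14 15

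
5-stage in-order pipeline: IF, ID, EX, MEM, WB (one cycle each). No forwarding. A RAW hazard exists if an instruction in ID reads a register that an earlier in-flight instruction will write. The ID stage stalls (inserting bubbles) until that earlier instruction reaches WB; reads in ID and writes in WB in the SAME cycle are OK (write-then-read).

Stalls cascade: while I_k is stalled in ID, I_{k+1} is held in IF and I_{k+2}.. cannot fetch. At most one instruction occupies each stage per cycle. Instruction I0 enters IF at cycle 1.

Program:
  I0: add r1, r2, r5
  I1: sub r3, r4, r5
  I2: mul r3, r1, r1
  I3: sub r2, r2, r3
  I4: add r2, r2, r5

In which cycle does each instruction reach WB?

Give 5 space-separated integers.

I0 add r1 <- r2,r5: IF@1 ID@2 stall=0 (-) EX@3 MEM@4 WB@5
I1 sub r3 <- r4,r5: IF@2 ID@3 stall=0 (-) EX@4 MEM@5 WB@6
I2 mul r3 <- r1,r1: IF@3 ID@4 stall=1 (RAW on I0.r1 (WB@5)) EX@6 MEM@7 WB@8
I3 sub r2 <- r2,r3: IF@4 ID@6 stall=2 (RAW on I2.r3 (WB@8)) EX@9 MEM@10 WB@11
I4 add r2 <- r2,r5: IF@6 ID@9 stall=2 (RAW on I3.r2 (WB@11)) EX@12 MEM@13 WB@14

Answer: 5 6 8 11 14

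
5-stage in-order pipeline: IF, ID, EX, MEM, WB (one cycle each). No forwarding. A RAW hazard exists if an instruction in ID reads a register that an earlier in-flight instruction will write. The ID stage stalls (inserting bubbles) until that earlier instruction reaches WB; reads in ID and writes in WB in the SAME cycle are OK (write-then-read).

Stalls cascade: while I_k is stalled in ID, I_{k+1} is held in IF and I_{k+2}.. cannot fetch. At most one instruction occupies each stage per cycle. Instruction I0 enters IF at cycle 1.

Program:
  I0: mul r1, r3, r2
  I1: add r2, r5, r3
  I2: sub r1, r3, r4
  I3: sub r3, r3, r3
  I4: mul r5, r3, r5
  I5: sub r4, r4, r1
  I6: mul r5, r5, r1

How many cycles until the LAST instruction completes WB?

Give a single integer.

I0 mul r1 <- r3,r2: IF@1 ID@2 stall=0 (-) EX@3 MEM@4 WB@5
I1 add r2 <- r5,r3: IF@2 ID@3 stall=0 (-) EX@4 MEM@5 WB@6
I2 sub r1 <- r3,r4: IF@3 ID@4 stall=0 (-) EX@5 MEM@6 WB@7
I3 sub r3 <- r3,r3: IF@4 ID@5 stall=0 (-) EX@6 MEM@7 WB@8
I4 mul r5 <- r3,r5: IF@5 ID@6 stall=2 (RAW on I3.r3 (WB@8)) EX@9 MEM@10 WB@11
I5 sub r4 <- r4,r1: IF@6 ID@9 stall=0 (-) EX@10 MEM@11 WB@12
I6 mul r5 <- r5,r1: IF@9 ID@10 stall=1 (RAW on I4.r5 (WB@11)) EX@12 MEM@13 WB@14

Answer: 14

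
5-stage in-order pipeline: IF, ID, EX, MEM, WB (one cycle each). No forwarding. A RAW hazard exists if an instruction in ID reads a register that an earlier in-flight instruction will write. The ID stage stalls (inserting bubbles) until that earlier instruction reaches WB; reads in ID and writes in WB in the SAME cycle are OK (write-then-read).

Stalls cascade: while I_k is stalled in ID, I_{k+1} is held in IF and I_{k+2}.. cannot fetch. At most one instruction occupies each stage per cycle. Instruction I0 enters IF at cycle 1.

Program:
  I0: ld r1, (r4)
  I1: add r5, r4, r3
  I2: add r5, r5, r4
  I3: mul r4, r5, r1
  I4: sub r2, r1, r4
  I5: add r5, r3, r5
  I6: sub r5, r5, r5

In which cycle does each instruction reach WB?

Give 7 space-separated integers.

Answer: 5 6 9 12 15 16 19

Derivation:
I0 ld r1 <- r4: IF@1 ID@2 stall=0 (-) EX@3 MEM@4 WB@5
I1 add r5 <- r4,r3: IF@2 ID@3 stall=0 (-) EX@4 MEM@5 WB@6
I2 add r5 <- r5,r4: IF@3 ID@4 stall=2 (RAW on I1.r5 (WB@6)) EX@7 MEM@8 WB@9
I3 mul r4 <- r5,r1: IF@4 ID@7 stall=2 (RAW on I2.r5 (WB@9)) EX@10 MEM@11 WB@12
I4 sub r2 <- r1,r4: IF@7 ID@10 stall=2 (RAW on I3.r4 (WB@12)) EX@13 MEM@14 WB@15
I5 add r5 <- r3,r5: IF@10 ID@13 stall=0 (-) EX@14 MEM@15 WB@16
I6 sub r5 <- r5,r5: IF@13 ID@14 stall=2 (RAW on I5.r5 (WB@16)) EX@17 MEM@18 WB@19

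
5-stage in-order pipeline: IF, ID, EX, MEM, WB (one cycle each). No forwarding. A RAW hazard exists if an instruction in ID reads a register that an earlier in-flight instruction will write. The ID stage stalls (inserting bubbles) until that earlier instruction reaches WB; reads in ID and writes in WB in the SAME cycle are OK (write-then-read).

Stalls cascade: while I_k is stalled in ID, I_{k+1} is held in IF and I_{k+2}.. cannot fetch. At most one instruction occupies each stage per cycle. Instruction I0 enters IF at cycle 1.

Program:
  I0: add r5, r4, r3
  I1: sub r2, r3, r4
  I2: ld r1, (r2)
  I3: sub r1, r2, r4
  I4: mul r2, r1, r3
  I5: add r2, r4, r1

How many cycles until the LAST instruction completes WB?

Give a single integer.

I0 add r5 <- r4,r3: IF@1 ID@2 stall=0 (-) EX@3 MEM@4 WB@5
I1 sub r2 <- r3,r4: IF@2 ID@3 stall=0 (-) EX@4 MEM@5 WB@6
I2 ld r1 <- r2: IF@3 ID@4 stall=2 (RAW on I1.r2 (WB@6)) EX@7 MEM@8 WB@9
I3 sub r1 <- r2,r4: IF@4 ID@7 stall=0 (-) EX@8 MEM@9 WB@10
I4 mul r2 <- r1,r3: IF@7 ID@8 stall=2 (RAW on I3.r1 (WB@10)) EX@11 MEM@12 WB@13
I5 add r2 <- r4,r1: IF@8 ID@11 stall=0 (-) EX@12 MEM@13 WB@14

Answer: 14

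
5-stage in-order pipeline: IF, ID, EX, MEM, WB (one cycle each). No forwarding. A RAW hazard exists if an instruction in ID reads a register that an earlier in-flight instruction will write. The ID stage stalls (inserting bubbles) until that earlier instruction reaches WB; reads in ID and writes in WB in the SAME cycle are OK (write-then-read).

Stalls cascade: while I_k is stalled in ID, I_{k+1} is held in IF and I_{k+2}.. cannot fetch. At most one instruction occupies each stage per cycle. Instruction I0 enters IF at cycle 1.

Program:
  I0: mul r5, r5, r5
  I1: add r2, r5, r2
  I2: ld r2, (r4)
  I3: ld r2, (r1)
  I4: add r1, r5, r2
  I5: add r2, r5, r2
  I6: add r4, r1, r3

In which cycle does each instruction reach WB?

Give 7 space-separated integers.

I0 mul r5 <- r5,r5: IF@1 ID@2 stall=0 (-) EX@3 MEM@4 WB@5
I1 add r2 <- r5,r2: IF@2 ID@3 stall=2 (RAW on I0.r5 (WB@5)) EX@6 MEM@7 WB@8
I2 ld r2 <- r4: IF@3 ID@6 stall=0 (-) EX@7 MEM@8 WB@9
I3 ld r2 <- r1: IF@6 ID@7 stall=0 (-) EX@8 MEM@9 WB@10
I4 add r1 <- r5,r2: IF@7 ID@8 stall=2 (RAW on I3.r2 (WB@10)) EX@11 MEM@12 WB@13
I5 add r2 <- r5,r2: IF@8 ID@11 stall=0 (-) EX@12 MEM@13 WB@14
I6 add r4 <- r1,r3: IF@11 ID@12 stall=1 (RAW on I4.r1 (WB@13)) EX@14 MEM@15 WB@16

Answer: 5 8 9 10 13 14 16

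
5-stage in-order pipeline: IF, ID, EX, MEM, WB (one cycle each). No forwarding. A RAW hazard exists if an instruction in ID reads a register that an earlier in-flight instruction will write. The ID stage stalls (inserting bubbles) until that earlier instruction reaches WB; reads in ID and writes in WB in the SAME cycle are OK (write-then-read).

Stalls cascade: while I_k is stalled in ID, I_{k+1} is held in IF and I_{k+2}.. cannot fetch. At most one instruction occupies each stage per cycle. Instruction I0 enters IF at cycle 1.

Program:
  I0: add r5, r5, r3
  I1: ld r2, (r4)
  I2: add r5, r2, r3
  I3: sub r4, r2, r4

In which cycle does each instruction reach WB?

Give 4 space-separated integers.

I0 add r5 <- r5,r3: IF@1 ID@2 stall=0 (-) EX@3 MEM@4 WB@5
I1 ld r2 <- r4: IF@2 ID@3 stall=0 (-) EX@4 MEM@5 WB@6
I2 add r5 <- r2,r3: IF@3 ID@4 stall=2 (RAW on I1.r2 (WB@6)) EX@7 MEM@8 WB@9
I3 sub r4 <- r2,r4: IF@4 ID@7 stall=0 (-) EX@8 MEM@9 WB@10

Answer: 5 6 9 10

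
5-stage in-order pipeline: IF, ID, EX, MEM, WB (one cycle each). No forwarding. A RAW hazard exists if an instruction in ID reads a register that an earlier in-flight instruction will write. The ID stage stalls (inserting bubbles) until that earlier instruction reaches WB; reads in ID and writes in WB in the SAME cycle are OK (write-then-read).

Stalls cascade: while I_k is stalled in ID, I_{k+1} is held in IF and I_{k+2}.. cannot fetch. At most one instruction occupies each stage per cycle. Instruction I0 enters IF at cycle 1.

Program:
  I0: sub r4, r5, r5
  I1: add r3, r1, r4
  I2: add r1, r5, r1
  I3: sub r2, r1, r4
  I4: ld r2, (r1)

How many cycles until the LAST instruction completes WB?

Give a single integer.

Answer: 13

Derivation:
I0 sub r4 <- r5,r5: IF@1 ID@2 stall=0 (-) EX@3 MEM@4 WB@5
I1 add r3 <- r1,r4: IF@2 ID@3 stall=2 (RAW on I0.r4 (WB@5)) EX@6 MEM@7 WB@8
I2 add r1 <- r5,r1: IF@3 ID@6 stall=0 (-) EX@7 MEM@8 WB@9
I3 sub r2 <- r1,r4: IF@6 ID@7 stall=2 (RAW on I2.r1 (WB@9)) EX@10 MEM@11 WB@12
I4 ld r2 <- r1: IF@7 ID@10 stall=0 (-) EX@11 MEM@12 WB@13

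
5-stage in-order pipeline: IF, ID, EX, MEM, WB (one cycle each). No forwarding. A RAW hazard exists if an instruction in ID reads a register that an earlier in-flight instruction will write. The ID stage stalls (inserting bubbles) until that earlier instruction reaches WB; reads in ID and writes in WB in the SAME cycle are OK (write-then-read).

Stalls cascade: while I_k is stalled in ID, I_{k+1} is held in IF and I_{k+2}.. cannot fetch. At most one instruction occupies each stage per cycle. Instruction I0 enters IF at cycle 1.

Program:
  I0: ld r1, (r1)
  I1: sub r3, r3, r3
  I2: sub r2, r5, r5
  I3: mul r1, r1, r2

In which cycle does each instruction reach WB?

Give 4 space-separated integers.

Answer: 5 6 7 10

Derivation:
I0 ld r1 <- r1: IF@1 ID@2 stall=0 (-) EX@3 MEM@4 WB@5
I1 sub r3 <- r3,r3: IF@2 ID@3 stall=0 (-) EX@4 MEM@5 WB@6
I2 sub r2 <- r5,r5: IF@3 ID@4 stall=0 (-) EX@5 MEM@6 WB@7
I3 mul r1 <- r1,r2: IF@4 ID@5 stall=2 (RAW on I2.r2 (WB@7)) EX@8 MEM@9 WB@10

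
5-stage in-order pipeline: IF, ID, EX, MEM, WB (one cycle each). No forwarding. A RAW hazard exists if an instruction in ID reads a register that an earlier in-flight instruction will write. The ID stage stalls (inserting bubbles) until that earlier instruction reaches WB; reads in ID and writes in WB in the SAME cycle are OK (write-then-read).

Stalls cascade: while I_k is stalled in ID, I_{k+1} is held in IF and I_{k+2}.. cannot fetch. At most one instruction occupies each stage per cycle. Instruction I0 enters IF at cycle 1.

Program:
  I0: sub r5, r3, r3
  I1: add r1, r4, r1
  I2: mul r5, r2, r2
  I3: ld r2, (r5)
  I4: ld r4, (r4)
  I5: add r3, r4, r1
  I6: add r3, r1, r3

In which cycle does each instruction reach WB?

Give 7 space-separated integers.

I0 sub r5 <- r3,r3: IF@1 ID@2 stall=0 (-) EX@3 MEM@4 WB@5
I1 add r1 <- r4,r1: IF@2 ID@3 stall=0 (-) EX@4 MEM@5 WB@6
I2 mul r5 <- r2,r2: IF@3 ID@4 stall=0 (-) EX@5 MEM@6 WB@7
I3 ld r2 <- r5: IF@4 ID@5 stall=2 (RAW on I2.r5 (WB@7)) EX@8 MEM@9 WB@10
I4 ld r4 <- r4: IF@5 ID@8 stall=0 (-) EX@9 MEM@10 WB@11
I5 add r3 <- r4,r1: IF@8 ID@9 stall=2 (RAW on I4.r4 (WB@11)) EX@12 MEM@13 WB@14
I6 add r3 <- r1,r3: IF@9 ID@12 stall=2 (RAW on I5.r3 (WB@14)) EX@15 MEM@16 WB@17

Answer: 5 6 7 10 11 14 17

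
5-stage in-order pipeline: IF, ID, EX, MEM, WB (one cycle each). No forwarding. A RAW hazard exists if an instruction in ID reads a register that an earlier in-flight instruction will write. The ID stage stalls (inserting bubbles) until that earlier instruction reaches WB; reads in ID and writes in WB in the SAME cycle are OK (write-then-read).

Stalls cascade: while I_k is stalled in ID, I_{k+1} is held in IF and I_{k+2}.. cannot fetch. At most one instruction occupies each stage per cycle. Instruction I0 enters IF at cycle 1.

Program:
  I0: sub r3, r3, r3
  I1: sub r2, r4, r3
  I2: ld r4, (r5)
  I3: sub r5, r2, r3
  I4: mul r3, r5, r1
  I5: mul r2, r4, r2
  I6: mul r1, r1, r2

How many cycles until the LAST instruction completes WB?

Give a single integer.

Answer: 18

Derivation:
I0 sub r3 <- r3,r3: IF@1 ID@2 stall=0 (-) EX@3 MEM@4 WB@5
I1 sub r2 <- r4,r3: IF@2 ID@3 stall=2 (RAW on I0.r3 (WB@5)) EX@6 MEM@7 WB@8
I2 ld r4 <- r5: IF@3 ID@6 stall=0 (-) EX@7 MEM@8 WB@9
I3 sub r5 <- r2,r3: IF@6 ID@7 stall=1 (RAW on I1.r2 (WB@8)) EX@9 MEM@10 WB@11
I4 mul r3 <- r5,r1: IF@7 ID@9 stall=2 (RAW on I3.r5 (WB@11)) EX@12 MEM@13 WB@14
I5 mul r2 <- r4,r2: IF@9 ID@12 stall=0 (-) EX@13 MEM@14 WB@15
I6 mul r1 <- r1,r2: IF@12 ID@13 stall=2 (RAW on I5.r2 (WB@15)) EX@16 MEM@17 WB@18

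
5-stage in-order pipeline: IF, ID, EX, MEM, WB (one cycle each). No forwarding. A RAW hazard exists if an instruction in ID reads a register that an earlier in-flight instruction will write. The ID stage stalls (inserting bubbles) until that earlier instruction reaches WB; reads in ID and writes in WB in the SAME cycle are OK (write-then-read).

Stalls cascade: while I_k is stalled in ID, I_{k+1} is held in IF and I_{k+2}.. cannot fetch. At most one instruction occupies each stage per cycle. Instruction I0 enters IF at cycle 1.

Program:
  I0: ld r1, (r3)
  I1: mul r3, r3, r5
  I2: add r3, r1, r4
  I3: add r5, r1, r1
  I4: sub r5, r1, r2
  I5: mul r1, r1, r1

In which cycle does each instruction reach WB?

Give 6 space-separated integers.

Answer: 5 6 8 9 10 11

Derivation:
I0 ld r1 <- r3: IF@1 ID@2 stall=0 (-) EX@3 MEM@4 WB@5
I1 mul r3 <- r3,r5: IF@2 ID@3 stall=0 (-) EX@4 MEM@5 WB@6
I2 add r3 <- r1,r4: IF@3 ID@4 stall=1 (RAW on I0.r1 (WB@5)) EX@6 MEM@7 WB@8
I3 add r5 <- r1,r1: IF@4 ID@6 stall=0 (-) EX@7 MEM@8 WB@9
I4 sub r5 <- r1,r2: IF@6 ID@7 stall=0 (-) EX@8 MEM@9 WB@10
I5 mul r1 <- r1,r1: IF@7 ID@8 stall=0 (-) EX@9 MEM@10 WB@11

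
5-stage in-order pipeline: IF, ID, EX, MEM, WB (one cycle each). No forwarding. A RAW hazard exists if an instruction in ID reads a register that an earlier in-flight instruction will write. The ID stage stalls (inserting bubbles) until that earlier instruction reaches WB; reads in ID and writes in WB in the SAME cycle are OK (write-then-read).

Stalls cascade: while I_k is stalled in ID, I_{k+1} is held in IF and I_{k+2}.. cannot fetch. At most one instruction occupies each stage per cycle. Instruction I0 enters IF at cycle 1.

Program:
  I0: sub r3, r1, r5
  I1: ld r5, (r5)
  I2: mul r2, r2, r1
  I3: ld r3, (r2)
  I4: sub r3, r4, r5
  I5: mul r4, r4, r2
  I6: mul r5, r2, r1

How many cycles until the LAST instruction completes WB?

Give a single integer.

I0 sub r3 <- r1,r5: IF@1 ID@2 stall=0 (-) EX@3 MEM@4 WB@5
I1 ld r5 <- r5: IF@2 ID@3 stall=0 (-) EX@4 MEM@5 WB@6
I2 mul r2 <- r2,r1: IF@3 ID@4 stall=0 (-) EX@5 MEM@6 WB@7
I3 ld r3 <- r2: IF@4 ID@5 stall=2 (RAW on I2.r2 (WB@7)) EX@8 MEM@9 WB@10
I4 sub r3 <- r4,r5: IF@5 ID@8 stall=0 (-) EX@9 MEM@10 WB@11
I5 mul r4 <- r4,r2: IF@8 ID@9 stall=0 (-) EX@10 MEM@11 WB@12
I6 mul r5 <- r2,r1: IF@9 ID@10 stall=0 (-) EX@11 MEM@12 WB@13

Answer: 13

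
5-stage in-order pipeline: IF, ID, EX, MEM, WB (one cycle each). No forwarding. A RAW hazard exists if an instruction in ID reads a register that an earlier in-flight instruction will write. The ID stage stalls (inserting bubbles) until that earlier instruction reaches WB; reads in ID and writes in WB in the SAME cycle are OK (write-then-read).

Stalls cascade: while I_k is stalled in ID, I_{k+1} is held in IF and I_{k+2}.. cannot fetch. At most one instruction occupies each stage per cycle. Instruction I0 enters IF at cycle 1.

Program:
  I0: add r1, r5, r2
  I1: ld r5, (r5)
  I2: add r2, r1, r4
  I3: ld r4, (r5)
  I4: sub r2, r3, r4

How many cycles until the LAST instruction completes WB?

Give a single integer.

I0 add r1 <- r5,r2: IF@1 ID@2 stall=0 (-) EX@3 MEM@4 WB@5
I1 ld r5 <- r5: IF@2 ID@3 stall=0 (-) EX@4 MEM@5 WB@6
I2 add r2 <- r1,r4: IF@3 ID@4 stall=1 (RAW on I0.r1 (WB@5)) EX@6 MEM@7 WB@8
I3 ld r4 <- r5: IF@4 ID@6 stall=0 (-) EX@7 MEM@8 WB@9
I4 sub r2 <- r3,r4: IF@6 ID@7 stall=2 (RAW on I3.r4 (WB@9)) EX@10 MEM@11 WB@12

Answer: 12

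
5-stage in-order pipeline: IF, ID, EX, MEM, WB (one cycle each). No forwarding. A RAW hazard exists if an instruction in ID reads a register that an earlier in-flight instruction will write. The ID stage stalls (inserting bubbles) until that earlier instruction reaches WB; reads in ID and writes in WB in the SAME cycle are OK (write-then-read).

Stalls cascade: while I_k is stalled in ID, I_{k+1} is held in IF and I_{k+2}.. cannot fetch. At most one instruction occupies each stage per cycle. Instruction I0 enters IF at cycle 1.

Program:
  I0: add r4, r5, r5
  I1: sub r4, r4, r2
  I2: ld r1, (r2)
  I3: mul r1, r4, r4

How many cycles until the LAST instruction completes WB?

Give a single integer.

Answer: 11

Derivation:
I0 add r4 <- r5,r5: IF@1 ID@2 stall=0 (-) EX@3 MEM@4 WB@5
I1 sub r4 <- r4,r2: IF@2 ID@3 stall=2 (RAW on I0.r4 (WB@5)) EX@6 MEM@7 WB@8
I2 ld r1 <- r2: IF@3 ID@6 stall=0 (-) EX@7 MEM@8 WB@9
I3 mul r1 <- r4,r4: IF@6 ID@7 stall=1 (RAW on I1.r4 (WB@8)) EX@9 MEM@10 WB@11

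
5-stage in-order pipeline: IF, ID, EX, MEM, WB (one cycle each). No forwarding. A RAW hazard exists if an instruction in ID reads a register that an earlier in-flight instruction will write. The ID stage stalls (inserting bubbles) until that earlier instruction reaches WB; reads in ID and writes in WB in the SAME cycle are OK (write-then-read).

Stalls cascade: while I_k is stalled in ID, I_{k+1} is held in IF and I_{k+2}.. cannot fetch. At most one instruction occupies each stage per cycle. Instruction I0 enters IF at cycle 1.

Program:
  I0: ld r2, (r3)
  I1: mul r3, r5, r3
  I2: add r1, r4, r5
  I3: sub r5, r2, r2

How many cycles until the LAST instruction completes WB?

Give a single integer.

I0 ld r2 <- r3: IF@1 ID@2 stall=0 (-) EX@3 MEM@4 WB@5
I1 mul r3 <- r5,r3: IF@2 ID@3 stall=0 (-) EX@4 MEM@5 WB@6
I2 add r1 <- r4,r5: IF@3 ID@4 stall=0 (-) EX@5 MEM@6 WB@7
I3 sub r5 <- r2,r2: IF@4 ID@5 stall=0 (-) EX@6 MEM@7 WB@8

Answer: 8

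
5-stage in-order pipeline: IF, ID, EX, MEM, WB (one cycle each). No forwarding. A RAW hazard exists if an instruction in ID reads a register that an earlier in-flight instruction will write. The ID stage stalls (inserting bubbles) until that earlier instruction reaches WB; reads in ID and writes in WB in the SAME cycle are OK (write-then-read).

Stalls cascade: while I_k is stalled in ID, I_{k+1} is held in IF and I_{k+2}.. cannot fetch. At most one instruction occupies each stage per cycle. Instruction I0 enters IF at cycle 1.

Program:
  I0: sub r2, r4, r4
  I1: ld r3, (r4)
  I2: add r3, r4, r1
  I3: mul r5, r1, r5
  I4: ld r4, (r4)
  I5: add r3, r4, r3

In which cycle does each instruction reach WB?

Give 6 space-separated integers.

Answer: 5 6 7 8 9 12

Derivation:
I0 sub r2 <- r4,r4: IF@1 ID@2 stall=0 (-) EX@3 MEM@4 WB@5
I1 ld r3 <- r4: IF@2 ID@3 stall=0 (-) EX@4 MEM@5 WB@6
I2 add r3 <- r4,r1: IF@3 ID@4 stall=0 (-) EX@5 MEM@6 WB@7
I3 mul r5 <- r1,r5: IF@4 ID@5 stall=0 (-) EX@6 MEM@7 WB@8
I4 ld r4 <- r4: IF@5 ID@6 stall=0 (-) EX@7 MEM@8 WB@9
I5 add r3 <- r4,r3: IF@6 ID@7 stall=2 (RAW on I4.r4 (WB@9)) EX@10 MEM@11 WB@12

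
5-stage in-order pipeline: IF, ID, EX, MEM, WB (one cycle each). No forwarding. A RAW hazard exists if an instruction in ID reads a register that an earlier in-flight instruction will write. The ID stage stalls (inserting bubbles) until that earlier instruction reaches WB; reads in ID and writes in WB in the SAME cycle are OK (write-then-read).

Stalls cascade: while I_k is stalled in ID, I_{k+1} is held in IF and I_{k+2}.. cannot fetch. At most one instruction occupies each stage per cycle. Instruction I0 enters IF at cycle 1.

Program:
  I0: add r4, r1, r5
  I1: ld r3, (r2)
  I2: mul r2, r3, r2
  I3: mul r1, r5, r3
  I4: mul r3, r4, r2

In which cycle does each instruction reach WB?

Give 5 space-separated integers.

I0 add r4 <- r1,r5: IF@1 ID@2 stall=0 (-) EX@3 MEM@4 WB@5
I1 ld r3 <- r2: IF@2 ID@3 stall=0 (-) EX@4 MEM@5 WB@6
I2 mul r2 <- r3,r2: IF@3 ID@4 stall=2 (RAW on I1.r3 (WB@6)) EX@7 MEM@8 WB@9
I3 mul r1 <- r5,r3: IF@4 ID@7 stall=0 (-) EX@8 MEM@9 WB@10
I4 mul r3 <- r4,r2: IF@7 ID@8 stall=1 (RAW on I2.r2 (WB@9)) EX@10 MEM@11 WB@12

Answer: 5 6 9 10 12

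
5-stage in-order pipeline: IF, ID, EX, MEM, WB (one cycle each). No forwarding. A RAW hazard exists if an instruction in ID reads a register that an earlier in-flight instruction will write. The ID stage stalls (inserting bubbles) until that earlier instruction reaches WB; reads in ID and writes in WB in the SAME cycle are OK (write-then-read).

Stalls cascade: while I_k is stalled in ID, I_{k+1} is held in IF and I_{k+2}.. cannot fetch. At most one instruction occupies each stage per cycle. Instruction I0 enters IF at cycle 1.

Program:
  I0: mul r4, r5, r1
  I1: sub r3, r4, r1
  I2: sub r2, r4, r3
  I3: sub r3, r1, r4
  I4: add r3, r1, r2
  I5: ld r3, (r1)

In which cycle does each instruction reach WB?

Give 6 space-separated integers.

Answer: 5 8 11 12 14 15

Derivation:
I0 mul r4 <- r5,r1: IF@1 ID@2 stall=0 (-) EX@3 MEM@4 WB@5
I1 sub r3 <- r4,r1: IF@2 ID@3 stall=2 (RAW on I0.r4 (WB@5)) EX@6 MEM@7 WB@8
I2 sub r2 <- r4,r3: IF@3 ID@6 stall=2 (RAW on I1.r3 (WB@8)) EX@9 MEM@10 WB@11
I3 sub r3 <- r1,r4: IF@6 ID@9 stall=0 (-) EX@10 MEM@11 WB@12
I4 add r3 <- r1,r2: IF@9 ID@10 stall=1 (RAW on I2.r2 (WB@11)) EX@12 MEM@13 WB@14
I5 ld r3 <- r1: IF@10 ID@12 stall=0 (-) EX@13 MEM@14 WB@15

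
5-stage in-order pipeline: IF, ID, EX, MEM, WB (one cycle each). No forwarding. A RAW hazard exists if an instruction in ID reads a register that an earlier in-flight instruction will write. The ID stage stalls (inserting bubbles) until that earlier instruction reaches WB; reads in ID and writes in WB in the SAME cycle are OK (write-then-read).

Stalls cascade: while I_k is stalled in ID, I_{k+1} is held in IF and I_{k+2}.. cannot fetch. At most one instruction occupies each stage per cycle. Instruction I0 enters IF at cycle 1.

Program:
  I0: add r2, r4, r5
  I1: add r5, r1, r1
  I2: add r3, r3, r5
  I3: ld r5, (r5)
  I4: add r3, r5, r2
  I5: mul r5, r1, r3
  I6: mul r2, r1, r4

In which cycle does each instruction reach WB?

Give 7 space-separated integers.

Answer: 5 6 9 10 13 16 17

Derivation:
I0 add r2 <- r4,r5: IF@1 ID@2 stall=0 (-) EX@3 MEM@4 WB@5
I1 add r5 <- r1,r1: IF@2 ID@3 stall=0 (-) EX@4 MEM@5 WB@6
I2 add r3 <- r3,r5: IF@3 ID@4 stall=2 (RAW on I1.r5 (WB@6)) EX@7 MEM@8 WB@9
I3 ld r5 <- r5: IF@4 ID@7 stall=0 (-) EX@8 MEM@9 WB@10
I4 add r3 <- r5,r2: IF@7 ID@8 stall=2 (RAW on I3.r5 (WB@10)) EX@11 MEM@12 WB@13
I5 mul r5 <- r1,r3: IF@8 ID@11 stall=2 (RAW on I4.r3 (WB@13)) EX@14 MEM@15 WB@16
I6 mul r2 <- r1,r4: IF@11 ID@14 stall=0 (-) EX@15 MEM@16 WB@17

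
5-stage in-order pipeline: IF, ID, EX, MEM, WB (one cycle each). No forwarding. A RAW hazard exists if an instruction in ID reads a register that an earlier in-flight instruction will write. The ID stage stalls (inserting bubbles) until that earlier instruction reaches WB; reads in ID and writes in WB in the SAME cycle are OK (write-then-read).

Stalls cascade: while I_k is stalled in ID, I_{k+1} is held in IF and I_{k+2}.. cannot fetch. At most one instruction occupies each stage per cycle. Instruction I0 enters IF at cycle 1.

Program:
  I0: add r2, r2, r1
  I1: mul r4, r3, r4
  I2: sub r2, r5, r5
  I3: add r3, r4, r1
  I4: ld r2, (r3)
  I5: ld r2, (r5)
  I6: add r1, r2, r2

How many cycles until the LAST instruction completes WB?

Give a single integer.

Answer: 16

Derivation:
I0 add r2 <- r2,r1: IF@1 ID@2 stall=0 (-) EX@3 MEM@4 WB@5
I1 mul r4 <- r3,r4: IF@2 ID@3 stall=0 (-) EX@4 MEM@5 WB@6
I2 sub r2 <- r5,r5: IF@3 ID@4 stall=0 (-) EX@5 MEM@6 WB@7
I3 add r3 <- r4,r1: IF@4 ID@5 stall=1 (RAW on I1.r4 (WB@6)) EX@7 MEM@8 WB@9
I4 ld r2 <- r3: IF@5 ID@7 stall=2 (RAW on I3.r3 (WB@9)) EX@10 MEM@11 WB@12
I5 ld r2 <- r5: IF@7 ID@10 stall=0 (-) EX@11 MEM@12 WB@13
I6 add r1 <- r2,r2: IF@10 ID@11 stall=2 (RAW on I5.r2 (WB@13)) EX@14 MEM@15 WB@16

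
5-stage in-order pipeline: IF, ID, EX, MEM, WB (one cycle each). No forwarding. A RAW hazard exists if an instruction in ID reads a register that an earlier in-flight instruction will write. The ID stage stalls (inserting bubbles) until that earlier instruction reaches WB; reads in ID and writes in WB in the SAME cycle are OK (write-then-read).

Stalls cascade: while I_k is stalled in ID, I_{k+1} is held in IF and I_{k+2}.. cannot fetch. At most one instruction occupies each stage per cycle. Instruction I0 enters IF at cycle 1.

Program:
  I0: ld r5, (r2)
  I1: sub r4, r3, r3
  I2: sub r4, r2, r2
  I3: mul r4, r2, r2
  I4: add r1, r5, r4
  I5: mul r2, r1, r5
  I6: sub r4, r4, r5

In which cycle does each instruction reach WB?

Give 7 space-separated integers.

I0 ld r5 <- r2: IF@1 ID@2 stall=0 (-) EX@3 MEM@4 WB@5
I1 sub r4 <- r3,r3: IF@2 ID@3 stall=0 (-) EX@4 MEM@5 WB@6
I2 sub r4 <- r2,r2: IF@3 ID@4 stall=0 (-) EX@5 MEM@6 WB@7
I3 mul r4 <- r2,r2: IF@4 ID@5 stall=0 (-) EX@6 MEM@7 WB@8
I4 add r1 <- r5,r4: IF@5 ID@6 stall=2 (RAW on I3.r4 (WB@8)) EX@9 MEM@10 WB@11
I5 mul r2 <- r1,r5: IF@6 ID@9 stall=2 (RAW on I4.r1 (WB@11)) EX@12 MEM@13 WB@14
I6 sub r4 <- r4,r5: IF@9 ID@12 stall=0 (-) EX@13 MEM@14 WB@15

Answer: 5 6 7 8 11 14 15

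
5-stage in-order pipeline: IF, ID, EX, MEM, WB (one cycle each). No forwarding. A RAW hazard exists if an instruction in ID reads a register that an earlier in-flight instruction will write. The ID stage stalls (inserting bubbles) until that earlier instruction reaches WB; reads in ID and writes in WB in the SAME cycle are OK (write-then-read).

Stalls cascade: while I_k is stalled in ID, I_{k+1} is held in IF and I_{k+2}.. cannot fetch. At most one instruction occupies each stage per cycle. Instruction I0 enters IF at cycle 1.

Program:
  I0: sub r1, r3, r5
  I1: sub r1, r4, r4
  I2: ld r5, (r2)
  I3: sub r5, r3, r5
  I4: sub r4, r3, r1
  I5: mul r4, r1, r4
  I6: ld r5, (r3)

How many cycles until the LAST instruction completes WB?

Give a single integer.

I0 sub r1 <- r3,r5: IF@1 ID@2 stall=0 (-) EX@3 MEM@4 WB@5
I1 sub r1 <- r4,r4: IF@2 ID@3 stall=0 (-) EX@4 MEM@5 WB@6
I2 ld r5 <- r2: IF@3 ID@4 stall=0 (-) EX@5 MEM@6 WB@7
I3 sub r5 <- r3,r5: IF@4 ID@5 stall=2 (RAW on I2.r5 (WB@7)) EX@8 MEM@9 WB@10
I4 sub r4 <- r3,r1: IF@5 ID@8 stall=0 (-) EX@9 MEM@10 WB@11
I5 mul r4 <- r1,r4: IF@8 ID@9 stall=2 (RAW on I4.r4 (WB@11)) EX@12 MEM@13 WB@14
I6 ld r5 <- r3: IF@9 ID@12 stall=0 (-) EX@13 MEM@14 WB@15

Answer: 15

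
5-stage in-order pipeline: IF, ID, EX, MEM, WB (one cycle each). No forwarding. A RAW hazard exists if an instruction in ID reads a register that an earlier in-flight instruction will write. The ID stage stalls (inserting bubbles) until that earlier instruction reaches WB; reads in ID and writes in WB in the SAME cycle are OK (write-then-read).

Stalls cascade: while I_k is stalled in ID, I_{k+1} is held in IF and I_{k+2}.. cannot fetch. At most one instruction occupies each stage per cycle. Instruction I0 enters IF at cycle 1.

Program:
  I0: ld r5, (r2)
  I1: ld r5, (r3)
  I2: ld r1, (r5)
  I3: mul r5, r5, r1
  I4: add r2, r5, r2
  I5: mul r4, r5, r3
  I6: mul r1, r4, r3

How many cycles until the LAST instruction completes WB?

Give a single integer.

I0 ld r5 <- r2: IF@1 ID@2 stall=0 (-) EX@3 MEM@4 WB@5
I1 ld r5 <- r3: IF@2 ID@3 stall=0 (-) EX@4 MEM@5 WB@6
I2 ld r1 <- r5: IF@3 ID@4 stall=2 (RAW on I1.r5 (WB@6)) EX@7 MEM@8 WB@9
I3 mul r5 <- r5,r1: IF@4 ID@7 stall=2 (RAW on I2.r1 (WB@9)) EX@10 MEM@11 WB@12
I4 add r2 <- r5,r2: IF@7 ID@10 stall=2 (RAW on I3.r5 (WB@12)) EX@13 MEM@14 WB@15
I5 mul r4 <- r5,r3: IF@10 ID@13 stall=0 (-) EX@14 MEM@15 WB@16
I6 mul r1 <- r4,r3: IF@13 ID@14 stall=2 (RAW on I5.r4 (WB@16)) EX@17 MEM@18 WB@19

Answer: 19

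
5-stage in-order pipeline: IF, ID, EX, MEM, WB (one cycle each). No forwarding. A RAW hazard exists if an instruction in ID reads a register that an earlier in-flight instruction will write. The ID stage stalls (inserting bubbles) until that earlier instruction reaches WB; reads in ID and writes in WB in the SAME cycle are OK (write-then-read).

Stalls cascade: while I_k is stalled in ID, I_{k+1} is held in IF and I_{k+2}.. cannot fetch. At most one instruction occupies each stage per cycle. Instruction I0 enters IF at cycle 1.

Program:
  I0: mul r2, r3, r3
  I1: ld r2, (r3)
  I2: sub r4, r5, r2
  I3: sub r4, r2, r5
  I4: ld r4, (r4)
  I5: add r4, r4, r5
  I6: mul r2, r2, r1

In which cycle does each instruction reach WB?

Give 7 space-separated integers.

Answer: 5 6 9 10 13 16 17

Derivation:
I0 mul r2 <- r3,r3: IF@1 ID@2 stall=0 (-) EX@3 MEM@4 WB@5
I1 ld r2 <- r3: IF@2 ID@3 stall=0 (-) EX@4 MEM@5 WB@6
I2 sub r4 <- r5,r2: IF@3 ID@4 stall=2 (RAW on I1.r2 (WB@6)) EX@7 MEM@8 WB@9
I3 sub r4 <- r2,r5: IF@4 ID@7 stall=0 (-) EX@8 MEM@9 WB@10
I4 ld r4 <- r4: IF@7 ID@8 stall=2 (RAW on I3.r4 (WB@10)) EX@11 MEM@12 WB@13
I5 add r4 <- r4,r5: IF@8 ID@11 stall=2 (RAW on I4.r4 (WB@13)) EX@14 MEM@15 WB@16
I6 mul r2 <- r2,r1: IF@11 ID@14 stall=0 (-) EX@15 MEM@16 WB@17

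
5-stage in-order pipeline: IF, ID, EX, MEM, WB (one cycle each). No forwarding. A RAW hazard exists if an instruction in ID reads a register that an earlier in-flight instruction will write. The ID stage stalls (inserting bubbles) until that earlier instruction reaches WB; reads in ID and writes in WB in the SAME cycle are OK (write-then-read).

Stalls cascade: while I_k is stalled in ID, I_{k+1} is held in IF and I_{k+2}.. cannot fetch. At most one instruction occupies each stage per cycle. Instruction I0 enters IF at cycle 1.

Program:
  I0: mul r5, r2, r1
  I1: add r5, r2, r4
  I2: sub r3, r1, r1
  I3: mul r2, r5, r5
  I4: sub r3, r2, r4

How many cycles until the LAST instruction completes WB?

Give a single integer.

I0 mul r5 <- r2,r1: IF@1 ID@2 stall=0 (-) EX@3 MEM@4 WB@5
I1 add r5 <- r2,r4: IF@2 ID@3 stall=0 (-) EX@4 MEM@5 WB@6
I2 sub r3 <- r1,r1: IF@3 ID@4 stall=0 (-) EX@5 MEM@6 WB@7
I3 mul r2 <- r5,r5: IF@4 ID@5 stall=1 (RAW on I1.r5 (WB@6)) EX@7 MEM@8 WB@9
I4 sub r3 <- r2,r4: IF@5 ID@7 stall=2 (RAW on I3.r2 (WB@9)) EX@10 MEM@11 WB@12

Answer: 12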